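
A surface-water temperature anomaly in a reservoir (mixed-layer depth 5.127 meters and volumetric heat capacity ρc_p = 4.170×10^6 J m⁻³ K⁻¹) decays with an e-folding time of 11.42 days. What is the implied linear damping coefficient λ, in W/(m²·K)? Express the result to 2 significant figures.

22

Areal heat capacity C = ρc_p × D = 4.170×10^6 × 5.127 = 2.14×10^7 J m⁻² K⁻¹.
τ = 11.42 days = 9.87×10^5 s.
λ = C / τ = 2.14×10^7 / 9.87×10^5 = 21.7 W/(m²·K).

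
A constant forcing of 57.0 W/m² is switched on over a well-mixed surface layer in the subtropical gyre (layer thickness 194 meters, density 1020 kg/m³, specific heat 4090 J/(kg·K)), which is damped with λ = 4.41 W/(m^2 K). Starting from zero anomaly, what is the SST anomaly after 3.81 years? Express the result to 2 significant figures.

Areal heat capacity C = ρ c_p D = 1020 × 4090 × 194 = 8.09×10^8 J/(m²·K).
τ = C / λ = 8.09×10^8 / 4.41 = 1.84×10^8 s.
Equilibrium anomaly ΔT_eq = F / λ = 57.0 / 4.41 = 12.9 K.
t = 3.81 years = 1.20×10^8 s, so t/τ = 0.655.
ΔT(t) = ΔT_eq (1 − e^(−t/τ)) = 12.9 × (1 − e^−0.655) = 6.21 K.

6.2 K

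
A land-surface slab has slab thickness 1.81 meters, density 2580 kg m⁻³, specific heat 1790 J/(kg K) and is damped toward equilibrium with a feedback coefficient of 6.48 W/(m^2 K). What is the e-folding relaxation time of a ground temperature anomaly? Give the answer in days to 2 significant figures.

15 days

Areal heat capacity C = ρ c_p D = 2580 × 1790 × 1.81 = 8.36×10^6 J m⁻² K⁻¹.
Relaxation time τ = C / λ = 8.36×10^6 / 6.48 = 1.29×10^6 s.
In days: 1.29×10^6 s / (86400 s/day) = 14.9 days.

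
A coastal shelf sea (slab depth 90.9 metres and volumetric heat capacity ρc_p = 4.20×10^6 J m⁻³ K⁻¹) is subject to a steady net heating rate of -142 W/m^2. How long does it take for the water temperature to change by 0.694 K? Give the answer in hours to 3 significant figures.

Areal heat capacity C = ρc_p × D = 4.20×10^6 × 90.9 = 3.82×10^8 J/(m²·K).
Time required: Δt = C ΔT / F = 3.82×10^8 × -0.694 / -142 = 1.87×10^6 s.
In hours: 1.87×10^6 s / (3600 s/hour) = 518 hours.

518 hours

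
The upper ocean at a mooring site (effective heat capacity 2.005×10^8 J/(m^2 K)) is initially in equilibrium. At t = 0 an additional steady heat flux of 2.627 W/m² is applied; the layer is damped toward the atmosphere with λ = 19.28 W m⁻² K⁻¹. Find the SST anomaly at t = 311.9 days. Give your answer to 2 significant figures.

0.13 K

Areal heat capacity C = 2.005×10^8 J/(m^2 K) (given).
τ = C / λ = 2.00×10^8 / 19.28 = 1.04×10^7 s.
Equilibrium anomaly ΔT_eq = F / λ = 2.627 / 19.28 = 0.136 K.
t = 311.9 days = 2.69×10^7 s, so t/τ = 2.59.
ΔT(t) = ΔT_eq (1 − e^(−t/τ)) = 0.136 × (1 − e^−2.59) = 0.126 K.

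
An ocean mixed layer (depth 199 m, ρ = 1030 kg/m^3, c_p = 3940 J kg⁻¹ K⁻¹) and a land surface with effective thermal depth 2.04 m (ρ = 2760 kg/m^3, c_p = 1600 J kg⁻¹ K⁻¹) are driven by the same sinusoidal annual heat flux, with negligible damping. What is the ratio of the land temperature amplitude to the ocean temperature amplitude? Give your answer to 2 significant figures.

90

C_ocean = 1030 × 3940 × 199 = 8.08×10^8 J/(m²·K).
C_land = 2760 × 1600 × 2.04 = 9.01×10^6 J/(m²·K).
Undamped amplitude ∝ 1/C, so A_land/A_ocean = C_ocean/C_land = 89.6.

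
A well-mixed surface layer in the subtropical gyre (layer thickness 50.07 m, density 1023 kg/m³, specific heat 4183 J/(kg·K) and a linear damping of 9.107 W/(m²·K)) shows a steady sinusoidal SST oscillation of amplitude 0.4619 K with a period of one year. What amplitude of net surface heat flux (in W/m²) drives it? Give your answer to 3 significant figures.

20.2

Areal heat capacity C = ρ c_p D = 1023 × 4183 × 50.07 = 2.14×10^8 J/(m²·K).
ω = 2π / 3.15×10^7 s = 1.99×10^-7 s⁻¹.
√((Cω)² + λ²) = √((42.7)² + 9.107²) = 43.6 W/(m²·K).
F₀ = A × √((Cω)²+λ²) = 0.4619 × 43.6 = 20.2 W/m².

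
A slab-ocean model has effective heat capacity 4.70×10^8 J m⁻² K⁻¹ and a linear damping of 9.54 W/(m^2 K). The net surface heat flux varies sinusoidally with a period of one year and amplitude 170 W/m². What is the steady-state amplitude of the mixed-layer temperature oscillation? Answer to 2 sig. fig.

1.8 K

Areal heat capacity C = 4.70×10^8 J m⁻² K⁻¹ (given).
Angular frequency ω = 2π / T = 2π / 3.15×10^7 s = 1.99×10^-7 s⁻¹.
√((Cω)² + λ²) = √((93.6)² + 9.54²) = 94.1 W/(m²·K).
Amplitude A = F₀ / √((Cω)²+λ²) = 170 / 94.1 = 1.81 K.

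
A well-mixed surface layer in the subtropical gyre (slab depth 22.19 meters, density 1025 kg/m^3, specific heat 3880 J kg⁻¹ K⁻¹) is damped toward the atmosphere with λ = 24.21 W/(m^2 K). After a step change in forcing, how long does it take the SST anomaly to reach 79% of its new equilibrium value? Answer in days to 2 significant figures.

66 days

Areal heat capacity C = ρ c_p D = 1025 × 3880 × 22.19 = 8.82×10^7 J/(m²·K).
τ = C / λ = 8.82×10^7 / 24.21 = 3.65×10^6 s.
Fraction reached: 1 − e^(−t/τ) = 0.79 ⇒ t = −τ ln(1 − 0.79) = τ × 1.56.
t = 5.69×10^6 s = 65.8 days.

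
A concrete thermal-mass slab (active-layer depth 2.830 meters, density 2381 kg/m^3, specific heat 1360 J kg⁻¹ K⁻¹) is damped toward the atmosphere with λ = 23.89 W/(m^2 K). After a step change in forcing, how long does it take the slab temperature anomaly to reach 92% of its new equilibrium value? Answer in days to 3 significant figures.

11.2 days

Areal heat capacity C = ρ c_p D = 2381 × 1360 × 2.830 = 9.16×10^6 J/(m²·K).
τ = C / λ = 9.16×10^6 / 23.89 = 3.84×10^5 s.
Fraction reached: 1 − e^(−t/τ) = 0.92 ⇒ t = −τ ln(1 − 0.92) = τ × 2.53.
t = 9.69×10^5 s = 11.2 days.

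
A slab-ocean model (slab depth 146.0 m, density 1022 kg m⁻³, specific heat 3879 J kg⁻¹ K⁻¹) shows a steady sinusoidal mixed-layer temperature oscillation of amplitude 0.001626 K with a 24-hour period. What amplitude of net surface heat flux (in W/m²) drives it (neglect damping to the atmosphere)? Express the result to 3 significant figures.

68.4

Areal heat capacity C = ρ c_p D = 1022 × 3879 × 146.0 = 5.79×10^8 J/(m²·K).
ω = 2π / 86400 s = 7.27×10^-5 s⁻¹.
Cω = 5.79×10^8 × 7.27×10^-5 = 42100 W/(m²·K).
F₀ = A × Cω = 0.001626 × 42100 = 68.4 W/m².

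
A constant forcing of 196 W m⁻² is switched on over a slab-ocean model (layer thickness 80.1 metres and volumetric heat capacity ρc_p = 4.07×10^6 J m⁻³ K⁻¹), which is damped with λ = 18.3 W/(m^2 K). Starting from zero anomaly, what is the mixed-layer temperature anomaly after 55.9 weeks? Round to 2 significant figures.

Areal heat capacity C = ρc_p × D = 4.07×10^6 × 80.1 = 3.26×10^8 J/(m^2 K).
τ = C / λ = 3.26×10^8 / 18.3 = 1.78×10^7 s.
Equilibrium anomaly ΔT_eq = F / λ = 196 / 18.3 = 10.7 K.
t = 55.9 weeks = 3.38×10^7 s, so t/τ = 1.90.
ΔT(t) = ΔT_eq (1 − e^(−t/τ)) = 10.7 × (1 − e^−1.90) = 9.10 K.

9.1 K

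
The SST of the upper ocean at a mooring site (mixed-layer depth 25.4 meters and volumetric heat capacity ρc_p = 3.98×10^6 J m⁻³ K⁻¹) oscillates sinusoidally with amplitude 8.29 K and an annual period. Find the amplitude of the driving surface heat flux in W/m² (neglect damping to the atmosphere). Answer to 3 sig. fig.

167

Areal heat capacity C = ρc_p × D = 3.98×10^6 × 25.4 = 1.01×10^8 J/(m^2 K).
ω = 2π / 3.15×10^7 s = 1.99×10^-7 s⁻¹.
Cω = 1.01×10^8 × 1.99×10^-7 = 20.1 W/(m²·K).
F₀ = A × Cω = 8.29 × 20.1 = 167 W/m².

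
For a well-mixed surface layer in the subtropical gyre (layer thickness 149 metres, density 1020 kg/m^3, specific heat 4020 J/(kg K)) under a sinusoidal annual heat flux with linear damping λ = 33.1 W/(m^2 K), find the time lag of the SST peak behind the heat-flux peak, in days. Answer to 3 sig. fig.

Areal heat capacity C = ρ c_p D = 1020 × 4020 × 149 = 6.11×10^8 J m⁻² K⁻¹.
ω = 2π / 3.15×10^7 s = 1.99×10^-7 s⁻¹.
Phase lag φ = arctan(Cω/λ) = arctan(122/33.1) = 1.31 rad.
Time lag = φ / ω = 1.31 / 1.99×10^-7 = 6.55×10^6 s = 75.8 days.

75.8 days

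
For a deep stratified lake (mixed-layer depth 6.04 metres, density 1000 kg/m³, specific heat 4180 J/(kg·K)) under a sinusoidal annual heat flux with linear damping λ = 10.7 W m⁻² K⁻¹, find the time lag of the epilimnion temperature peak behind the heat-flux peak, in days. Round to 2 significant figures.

26 days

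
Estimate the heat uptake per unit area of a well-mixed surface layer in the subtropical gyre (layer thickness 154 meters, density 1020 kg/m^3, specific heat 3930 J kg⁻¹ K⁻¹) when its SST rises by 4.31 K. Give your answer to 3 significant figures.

Areal heat capacity C = ρ c_p D = 1020 × 3930 × 154 = 6.17×10^8 J/(m^2 K).
ΔQ = C ΔT = 6.17×10^8 × 4.31 = 2.66×10^9 J/m².

2.66×10^9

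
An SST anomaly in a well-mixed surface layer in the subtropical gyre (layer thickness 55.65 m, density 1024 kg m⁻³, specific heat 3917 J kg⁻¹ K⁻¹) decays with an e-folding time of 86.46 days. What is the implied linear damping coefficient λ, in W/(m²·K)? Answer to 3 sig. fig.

29.9

Areal heat capacity C = ρ c_p D = 1024 × 3917 × 55.65 = 2.23×10^8 J/(m²·K).
τ = 86.46 days = 7.47×10^6 s.
λ = C / τ = 2.23×10^8 / 7.47×10^6 = 29.9 W/(m²·K).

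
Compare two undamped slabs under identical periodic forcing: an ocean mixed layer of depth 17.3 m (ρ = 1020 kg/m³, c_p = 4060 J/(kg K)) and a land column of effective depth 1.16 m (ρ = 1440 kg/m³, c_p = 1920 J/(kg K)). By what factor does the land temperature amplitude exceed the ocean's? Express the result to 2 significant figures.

C_ocean = 1020 × 4060 × 17.3 = 7.16×10^7 J/(m²·K).
C_land = 1440 × 1920 × 1.16 = 3.21×10^6 J/(m²·K).
Undamped amplitude ∝ 1/C, so A_land/A_ocean = C_ocean/C_land = 22.3.

22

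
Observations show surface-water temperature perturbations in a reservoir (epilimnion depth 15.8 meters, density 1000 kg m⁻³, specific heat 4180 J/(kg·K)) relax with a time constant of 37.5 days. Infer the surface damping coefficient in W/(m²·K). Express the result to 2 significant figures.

20

Areal heat capacity C = ρ c_p D = 1000 × 4180 × 15.8 = 6.60×10^7 J/(m²·K).
τ = 37.5 days = 3.24×10^6 s.
λ = C / τ = 6.60×10^7 / 3.24×10^6 = 20.4 W/(m²·K).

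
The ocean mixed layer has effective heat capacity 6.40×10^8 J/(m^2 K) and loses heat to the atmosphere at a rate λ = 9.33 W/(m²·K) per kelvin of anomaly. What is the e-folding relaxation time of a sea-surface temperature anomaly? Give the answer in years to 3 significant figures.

Areal heat capacity C = 6.40×10^8 J/(m^2 K) (given).
Relaxation time τ = C / λ = 6.40×10^8 / 9.33 = 6.86×10^7 s.
In years: 6.86×10^7 s / (3.156×10^7 s/year) = 2.17 years.

2.17 years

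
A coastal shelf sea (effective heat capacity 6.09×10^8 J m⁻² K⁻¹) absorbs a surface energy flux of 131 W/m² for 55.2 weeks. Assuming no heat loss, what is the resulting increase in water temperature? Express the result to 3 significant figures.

Areal heat capacity C = 6.09×10^8 J m⁻² K⁻¹ (given).
Net heat input Q = F Δt = 131 × (55.2 weeks × 6.048×10^5 s/week) = 4.37×10^9 J/m².
ΔT = Q / C = 4.37×10^9 / 6.09×10^8 = 7.18 K.

7.18 K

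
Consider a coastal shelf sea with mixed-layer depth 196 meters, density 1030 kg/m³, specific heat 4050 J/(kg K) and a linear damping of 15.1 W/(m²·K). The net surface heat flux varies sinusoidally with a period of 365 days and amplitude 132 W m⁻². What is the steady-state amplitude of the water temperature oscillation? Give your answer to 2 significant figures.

0.81 K

Areal heat capacity C = ρ c_p D = 1030 × 4050 × 196 = 8.18×10^8 J/(m^2 K).
Angular frequency ω = 2π / T = 2π / 3.15×10^7 s = 1.99×10^-7 s⁻¹.
√((Cω)² + λ²) = √((163)² + 15.1²) = 164 W/(m²·K).
Amplitude A = F₀ / √((Cω)²+λ²) = 132 / 164 = 0.807 K.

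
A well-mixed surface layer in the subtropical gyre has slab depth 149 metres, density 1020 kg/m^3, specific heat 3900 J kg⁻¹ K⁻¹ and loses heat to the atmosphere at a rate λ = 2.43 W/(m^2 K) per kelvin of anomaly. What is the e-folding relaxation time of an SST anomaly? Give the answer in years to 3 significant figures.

Areal heat capacity C = ρ c_p D = 1020 × 3900 × 149 = 5.93×10^8 J/(m²·K).
Relaxation time τ = C / λ = 5.93×10^8 / 2.43 = 2.44×10^8 s.
In years: 2.44×10^8 s / (3.156×10^7 s/year) = 7.73 years.

7.73 years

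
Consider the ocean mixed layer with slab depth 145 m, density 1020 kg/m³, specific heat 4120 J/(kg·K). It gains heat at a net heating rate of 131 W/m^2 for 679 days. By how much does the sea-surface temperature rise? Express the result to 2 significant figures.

13 K

Areal heat capacity C = ρ c_p D = 1020 × 4120 × 145 = 6.09×10^8 J m⁻² K⁻¹.
Net heat input Q = F Δt = 131 × (679 days × 86400 s/day) = 7.69×10^9 J/m².
ΔT = Q / C = 7.69×10^9 / 6.09×10^8 = 12.6 K.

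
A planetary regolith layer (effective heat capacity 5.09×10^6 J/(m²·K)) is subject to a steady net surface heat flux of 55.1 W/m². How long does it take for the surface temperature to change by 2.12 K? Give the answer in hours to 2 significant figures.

Areal heat capacity C = 5.09×10^6 J/(m²·K) (given).
Time required: Δt = C ΔT / F = 5.09×10^6 × 2.12 / 55.1 = 1.96×10^5 s.
In hours: 1.96×10^5 s / (3600 s/hour) = 54.4 hours.

54 hours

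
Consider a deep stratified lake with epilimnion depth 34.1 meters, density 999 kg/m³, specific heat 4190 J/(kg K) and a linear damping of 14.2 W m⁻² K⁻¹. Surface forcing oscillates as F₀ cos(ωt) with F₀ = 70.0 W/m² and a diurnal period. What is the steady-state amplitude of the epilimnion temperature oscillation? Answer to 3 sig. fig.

Areal heat capacity C = ρ c_p D = 999 × 4190 × 34.1 = 1.43×10^8 J/(m²·K).
Angular frequency ω = 2π / T = 2π / 86400 s = 7.27×10^-5 s⁻¹.
√((Cω)² + λ²) = √((10400)² + 14.2²) = 10400 W/(m²·K).
Amplitude A = F₀ / √((Cω)²+λ²) = 70.0 / 10400 = 0.00674 K.

0.00674 K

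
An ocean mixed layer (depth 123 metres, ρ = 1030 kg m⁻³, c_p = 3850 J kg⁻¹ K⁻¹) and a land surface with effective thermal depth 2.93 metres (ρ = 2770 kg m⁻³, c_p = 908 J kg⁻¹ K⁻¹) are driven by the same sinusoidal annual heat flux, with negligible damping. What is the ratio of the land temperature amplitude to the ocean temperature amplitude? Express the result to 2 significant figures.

C_ocean = 1030 × 3850 × 123 = 4.88×10^8 J/(m²·K).
C_land = 2770 × 908 × 2.93 = 7.37×10^6 J/(m²·K).
Undamped amplitude ∝ 1/C, so A_land/A_ocean = C_ocean/C_land = 66.2.

66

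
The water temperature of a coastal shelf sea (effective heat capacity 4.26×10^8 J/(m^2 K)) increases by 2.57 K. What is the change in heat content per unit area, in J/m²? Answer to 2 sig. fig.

1.1×10^9

Areal heat capacity C = 4.26×10^8 J/(m^2 K) (given).
ΔQ = C ΔT = 4.26×10^8 × 2.57 = 1.09×10^9 J/m².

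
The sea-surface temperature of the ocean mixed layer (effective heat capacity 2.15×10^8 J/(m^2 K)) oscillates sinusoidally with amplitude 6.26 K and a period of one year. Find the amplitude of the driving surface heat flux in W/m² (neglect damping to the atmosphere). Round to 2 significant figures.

Areal heat capacity C = 2.15×10^8 J/(m^2 K) (given).
ω = 2π / 3.15×10^7 s = 1.99×10^-7 s⁻¹.
Cω = 2.15×10^8 × 1.99×10^-7 = 42.8 W/(m²·K).
F₀ = A × Cω = 6.26 × 42.8 = 268 W/m².

270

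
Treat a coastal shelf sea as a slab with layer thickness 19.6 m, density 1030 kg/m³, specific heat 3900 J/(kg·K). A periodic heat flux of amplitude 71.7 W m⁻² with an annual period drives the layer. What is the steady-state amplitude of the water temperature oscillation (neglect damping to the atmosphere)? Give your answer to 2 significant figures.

Areal heat capacity C = ρ c_p D = 1030 × 3900 × 19.6 = 7.87×10^7 J m⁻² K⁻¹.
Angular frequency ω = 2π / T = 2π / 3.15×10^7 s = 1.99×10^-7 s⁻¹.
Cω = 7.87×10^7 × 1.99×10^-7 = 15.7 W/(m²·K).
Amplitude A = F₀ / (Cω) = 71.7 / 15.7 = 4.57 K.

4.6 K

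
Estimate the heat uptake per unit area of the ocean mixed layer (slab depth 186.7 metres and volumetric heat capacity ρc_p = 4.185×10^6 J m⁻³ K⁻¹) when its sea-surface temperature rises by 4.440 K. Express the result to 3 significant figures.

3.47×10^9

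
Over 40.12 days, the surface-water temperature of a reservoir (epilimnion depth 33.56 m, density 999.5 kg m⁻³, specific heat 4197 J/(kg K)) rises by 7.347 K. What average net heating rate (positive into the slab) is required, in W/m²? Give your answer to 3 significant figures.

Areal heat capacity C = ρ c_p D = 999.5 × 4197 × 33.56 = 1.41×10^8 J/(m^2 K).
Required heat per unit area: Q = C ΔT = 1.41×10^8 × 7.347 = 1.03×10^9 J/m².
Flux F = Q / Δt = 1.03×10^9 / 3.47×10^6 s = 298 W/m².

298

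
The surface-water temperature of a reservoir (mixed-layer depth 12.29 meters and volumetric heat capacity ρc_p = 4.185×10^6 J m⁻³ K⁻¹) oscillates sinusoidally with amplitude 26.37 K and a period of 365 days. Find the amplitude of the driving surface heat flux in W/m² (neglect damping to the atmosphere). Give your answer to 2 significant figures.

270

Areal heat capacity C = ρc_p × D = 4.185×10^6 × 12.29 = 5.14×10^7 J/(m²·K).
ω = 2π / 3.15×10^7 s = 1.99×10^-7 s⁻¹.
Cω = 5.14×10^7 × 1.99×10^-7 = 10.2 W/(m²·K).
F₀ = A × Cω = 26.37 × 10.2 = 270 W/m².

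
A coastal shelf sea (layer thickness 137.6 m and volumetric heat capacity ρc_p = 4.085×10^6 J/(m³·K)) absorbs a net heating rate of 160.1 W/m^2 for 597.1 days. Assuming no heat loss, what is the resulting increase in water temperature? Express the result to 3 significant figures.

Areal heat capacity C = ρc_p × D = 4.085×10^6 × 137.6 = 5.62×10^8 J m⁻² K⁻¹.
Net heat input Q = F Δt = 160.1 × (597.1 days × 86400 s/day) = 8.26×10^9 J/m².
ΔT = Q / C = 8.26×10^9 / 5.62×10^8 = 14.7 K.

14.7 K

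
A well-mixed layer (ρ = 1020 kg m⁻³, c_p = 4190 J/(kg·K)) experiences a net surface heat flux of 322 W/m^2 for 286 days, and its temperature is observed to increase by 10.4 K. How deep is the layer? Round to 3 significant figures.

179 m

Heat input Q = F Δt = 322 × 2.47×10^7 s = 7.96×10^9 J/m².
Required areal heat capacity C = Q / ΔT = 7.65×10^8 J/(m²·K).
Depth D = C / (ρ c_p) = 7.65×10^8 / (1020 × 4190) = 179 m.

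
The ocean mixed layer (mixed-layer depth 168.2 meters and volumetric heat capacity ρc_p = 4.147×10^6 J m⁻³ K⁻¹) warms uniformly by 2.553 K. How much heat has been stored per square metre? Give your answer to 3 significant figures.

1.78×10^9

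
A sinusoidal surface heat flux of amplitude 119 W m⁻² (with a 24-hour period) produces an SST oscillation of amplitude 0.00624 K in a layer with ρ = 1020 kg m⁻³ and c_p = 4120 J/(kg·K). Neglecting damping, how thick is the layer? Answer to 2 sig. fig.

ω = 2π / 86400 s = 7.27×10^-5 s⁻¹.
Required C = F₀ / (A ω) = 119 / (0.00624 × 7.27×10^-5) = 2.62×10^8 J/(m²·K).
D = C / (ρ c_p) = 2.62×10^8 / (1020 × 4120) = 62.4 m.

62 m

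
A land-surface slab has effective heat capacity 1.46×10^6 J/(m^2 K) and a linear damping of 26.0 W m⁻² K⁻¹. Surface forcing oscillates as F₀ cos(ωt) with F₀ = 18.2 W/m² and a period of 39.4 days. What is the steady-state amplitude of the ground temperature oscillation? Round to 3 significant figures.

Areal heat capacity C = 1.46×10^6 J/(m^2 K) (given).
Angular frequency ω = 2π / T = 2π / 3.40×10^6 s = 1.85×10^-6 s⁻¹.
√((Cω)² + λ²) = √((2.69)² + 26.0²) = 26.1 W/(m²·K).
Amplitude A = F₀ / √((Cω)²+λ²) = 18.2 / 26.1 = 0.696 K.

0.696 K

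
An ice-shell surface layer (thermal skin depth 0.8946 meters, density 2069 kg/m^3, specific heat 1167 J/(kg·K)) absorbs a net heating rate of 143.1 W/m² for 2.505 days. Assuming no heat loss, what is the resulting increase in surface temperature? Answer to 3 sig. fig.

Areal heat capacity C = ρ c_p D = 2069 × 1167 × 0.8946 = 2.16×10^6 J m⁻² K⁻¹.
Net heat input Q = F Δt = 143.1 × (2.505 days × 86400 s/day) = 3.10×10^7 J/m².
ΔT = Q / C = 3.10×10^7 / 2.16×10^6 = 14.3 K.

14.3 K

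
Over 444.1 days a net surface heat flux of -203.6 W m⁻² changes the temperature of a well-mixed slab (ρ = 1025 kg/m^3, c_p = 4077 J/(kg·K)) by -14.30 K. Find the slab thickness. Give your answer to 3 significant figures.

Heat input Q = F Δt = -203.6 × 3.84×10^7 s = -7.81×10^9 J/m².
Required areal heat capacity C = Q / ΔT = 5.46×10^8 J/(m²·K).
Depth D = C / (ρ c_p) = 5.46×10^8 / (1025 × 4077) = 131 m.

131 m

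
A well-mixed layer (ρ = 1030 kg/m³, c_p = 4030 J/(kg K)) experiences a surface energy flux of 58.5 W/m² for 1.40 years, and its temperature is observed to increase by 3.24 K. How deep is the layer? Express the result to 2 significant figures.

Heat input Q = F Δt = 58.5 × 4.42×10^7 s = 2.58×10^9 J/m².
Required areal heat capacity C = Q / ΔT = 7.98×10^8 J/(m²·K).
Depth D = C / (ρ c_p) = 7.98×10^8 / (1030 × 4030) = 192 m.

190 m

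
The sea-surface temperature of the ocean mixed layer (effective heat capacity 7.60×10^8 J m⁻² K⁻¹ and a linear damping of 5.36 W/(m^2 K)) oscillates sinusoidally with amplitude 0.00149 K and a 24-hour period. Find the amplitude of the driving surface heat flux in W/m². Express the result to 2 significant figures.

82

Areal heat capacity C = 7.60×10^8 J m⁻² K⁻¹ (given).
ω = 2π / 86400 s = 7.27×10^-5 s⁻¹.
√((Cω)² + λ²) = √((55300)² + 5.36²) = 55300 W/(m²·K).
F₀ = A × √((Cω)²+λ²) = 0.00149 × 55300 = 82.4 W/m².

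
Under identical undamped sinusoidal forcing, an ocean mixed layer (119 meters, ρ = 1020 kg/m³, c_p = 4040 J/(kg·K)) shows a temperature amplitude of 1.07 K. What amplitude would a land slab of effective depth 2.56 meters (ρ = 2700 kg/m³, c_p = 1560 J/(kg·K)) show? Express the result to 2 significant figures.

C_ocean = 4.90×10^8 J/(m²·K); C_land = 1.08×10^7 J/(m²·K).
A ∝ 1/C ⇒ A_land = A_ocean × C_ocean/C_land = 1.07 × 45.5 = 48.7 K.

49 K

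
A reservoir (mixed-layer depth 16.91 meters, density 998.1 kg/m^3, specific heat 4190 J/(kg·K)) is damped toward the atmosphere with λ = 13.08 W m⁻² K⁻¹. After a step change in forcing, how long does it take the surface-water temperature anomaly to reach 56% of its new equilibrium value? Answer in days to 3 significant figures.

51.4 days

Areal heat capacity C = ρ c_p D = 998.1 × 4190 × 16.91 = 7.07×10^7 J m⁻² K⁻¹.
τ = C / λ = 7.07×10^7 / 13.08 = 5.41×10^6 s.
Fraction reached: 1 − e^(−t/τ) = 0.56 ⇒ t = −τ ln(1 − 0.56) = τ × 0.821.
t = 4.44×10^6 s = 51.4 days.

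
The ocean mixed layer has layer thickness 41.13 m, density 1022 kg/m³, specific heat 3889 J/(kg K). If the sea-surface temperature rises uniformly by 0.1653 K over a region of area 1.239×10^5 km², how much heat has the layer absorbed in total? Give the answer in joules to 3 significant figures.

3.35×10^18 J

Areal heat capacity C = ρ c_p D = 1022 × 3889 × 41.13 = 1.63×10^8 J/(m^2 K).
Heat per unit area: q = C ΔT = 1.63×10^8 × 0.1653 = 2.70×10^7 J/m².
Total heat: Q = q × A = 2.70×10^7 × (1.239×10^5 × 10⁶ m²) = 3.35×10^18 J.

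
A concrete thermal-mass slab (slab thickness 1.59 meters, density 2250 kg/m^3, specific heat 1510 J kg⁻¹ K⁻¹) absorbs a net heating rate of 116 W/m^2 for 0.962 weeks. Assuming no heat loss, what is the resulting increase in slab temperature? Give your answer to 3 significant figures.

Areal heat capacity C = ρ c_p D = 2250 × 1510 × 1.59 = 5.40×10^6 J m⁻² K⁻¹.
Net heat input Q = F Δt = 116 × (0.962 weeks × 6.048×10^5 s/week) = 6.75×10^7 J/m².
ΔT = Q / C = 6.75×10^7 / 5.40×10^6 = 12.5 K.

12.5 K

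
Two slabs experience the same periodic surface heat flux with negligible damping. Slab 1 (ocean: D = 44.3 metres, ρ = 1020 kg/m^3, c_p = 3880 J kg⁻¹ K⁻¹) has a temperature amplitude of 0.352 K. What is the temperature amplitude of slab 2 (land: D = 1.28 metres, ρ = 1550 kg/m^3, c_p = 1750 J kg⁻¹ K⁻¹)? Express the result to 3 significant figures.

17.8 K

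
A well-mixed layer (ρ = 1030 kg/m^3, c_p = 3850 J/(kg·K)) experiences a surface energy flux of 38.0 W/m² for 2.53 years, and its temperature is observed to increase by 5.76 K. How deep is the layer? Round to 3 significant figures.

133 m

Heat input Q = F Δt = 38.0 × 7.98×10^7 s = 3.03×10^9 J/m².
Required areal heat capacity C = Q / ΔT = 5.27×10^8 J/(m²·K).
Depth D = C / (ρ c_p) = 5.27×10^8 / (1030 × 3850) = 133 m.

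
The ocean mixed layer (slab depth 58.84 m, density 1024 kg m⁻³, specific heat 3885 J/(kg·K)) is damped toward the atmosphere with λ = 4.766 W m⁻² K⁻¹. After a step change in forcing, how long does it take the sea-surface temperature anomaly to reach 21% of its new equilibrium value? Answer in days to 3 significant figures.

Areal heat capacity C = ρ c_p D = 1024 × 3885 × 58.84 = 2.34×10^8 J/(m²·K).
τ = C / λ = 2.34×10^8 / 4.766 = 4.91×10^7 s.
Fraction reached: 1 − e^(−t/τ) = 0.21 ⇒ t = −τ ln(1 − 0.21) = τ × 0.236.
t = 1.16×10^7 s = 134 days.

134 days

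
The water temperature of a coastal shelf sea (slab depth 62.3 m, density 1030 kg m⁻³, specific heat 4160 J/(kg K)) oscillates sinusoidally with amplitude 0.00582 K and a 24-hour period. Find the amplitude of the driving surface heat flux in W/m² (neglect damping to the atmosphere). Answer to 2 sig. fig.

Areal heat capacity C = ρ c_p D = 1030 × 4160 × 62.3 = 2.67×10^8 J/(m^2 K).
ω = 2π / 86400 s = 7.27×10^-5 s⁻¹.
Cω = 2.67×10^8 × 7.27×10^-5 = 19400 W/(m²·K).
F₀ = A × Cω = 0.00582 × 19400 = 113 W/m².

110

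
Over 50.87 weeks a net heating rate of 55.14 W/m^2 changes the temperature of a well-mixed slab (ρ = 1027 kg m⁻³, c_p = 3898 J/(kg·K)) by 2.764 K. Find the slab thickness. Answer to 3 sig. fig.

153 m

Heat input Q = F Δt = 55.14 × 3.08×10^7 s = 1.70×10^9 J/m².
Required areal heat capacity C = Q / ΔT = 6.14×10^8 J/(m²·K).
Depth D = C / (ρ c_p) = 6.14×10^8 / (1027 × 3898) = 153 m.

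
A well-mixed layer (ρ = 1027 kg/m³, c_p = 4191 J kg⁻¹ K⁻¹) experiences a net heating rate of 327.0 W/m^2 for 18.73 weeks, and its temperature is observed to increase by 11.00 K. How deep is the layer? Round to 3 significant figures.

78.2 m

Heat input Q = F Δt = 327.0 × 1.13×10^7 s = 3.70×10^9 J/m².
Required areal heat capacity C = Q / ΔT = 3.37×10^8 J/(m²·K).
Depth D = C / (ρ c_p) = 3.37×10^8 / (1027 × 4191) = 78.2 m.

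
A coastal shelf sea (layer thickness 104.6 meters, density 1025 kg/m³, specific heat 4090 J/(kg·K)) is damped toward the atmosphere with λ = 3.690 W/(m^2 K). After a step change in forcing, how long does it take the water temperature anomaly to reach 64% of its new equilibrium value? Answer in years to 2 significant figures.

Areal heat capacity C = ρ c_p D = 1025 × 4090 × 104.6 = 4.39×10^8 J/(m^2 K).
τ = C / λ = 4.39×10^8 / 3.690 = 1.19×10^8 s.
Fraction reached: 1 − e^(−t/τ) = 0.64 ⇒ t = −τ ln(1 − 0.64) = τ × 1.02.
t = 1.21×10^8 s = 3.85 years.

3.8 years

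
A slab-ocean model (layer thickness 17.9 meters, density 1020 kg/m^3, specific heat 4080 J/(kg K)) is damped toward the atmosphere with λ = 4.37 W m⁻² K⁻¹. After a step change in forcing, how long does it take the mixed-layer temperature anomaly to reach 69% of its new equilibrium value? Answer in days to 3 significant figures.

231 days

Areal heat capacity C = ρ c_p D = 1020 × 4080 × 17.9 = 7.45×10^7 J/(m^2 K).
τ = C / λ = 7.45×10^7 / 4.37 = 1.70×10^7 s.
Fraction reached: 1 − e^(−t/τ) = 0.69 ⇒ t = −τ ln(1 − 0.69) = τ × 1.17.
t = 2.00×10^7 s = 231 days.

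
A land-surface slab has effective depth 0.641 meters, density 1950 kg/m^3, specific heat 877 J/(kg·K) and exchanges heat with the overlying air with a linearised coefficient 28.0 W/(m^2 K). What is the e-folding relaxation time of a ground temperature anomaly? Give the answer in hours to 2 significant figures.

11 hours

Areal heat capacity C = ρ c_p D = 1950 × 877 × 0.641 = 1.10×10^6 J/(m^2 K).
Relaxation time τ = C / λ = 1.10×10^6 / 28.0 = 39200 s.
In hours: 39200 s / (3600 s/hour) = 10.9 hours.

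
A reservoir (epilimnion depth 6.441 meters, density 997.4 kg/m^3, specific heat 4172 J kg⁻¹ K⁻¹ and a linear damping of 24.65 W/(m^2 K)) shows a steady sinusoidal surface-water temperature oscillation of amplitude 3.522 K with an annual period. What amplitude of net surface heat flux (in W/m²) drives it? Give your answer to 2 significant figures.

89

Areal heat capacity C = ρ c_p D = 997.4 × 4172 × 6.441 = 2.68×10^7 J m⁻² K⁻¹.
ω = 2π / 3.15×10^7 s = 1.99×10^-7 s⁻¹.
√((Cω)² + λ²) = √((5.34)² + 24.65²) = 25.2 W/(m²·K).
F₀ = A × √((Cω)²+λ²) = 3.522 × 25.2 = 88.8 W/m².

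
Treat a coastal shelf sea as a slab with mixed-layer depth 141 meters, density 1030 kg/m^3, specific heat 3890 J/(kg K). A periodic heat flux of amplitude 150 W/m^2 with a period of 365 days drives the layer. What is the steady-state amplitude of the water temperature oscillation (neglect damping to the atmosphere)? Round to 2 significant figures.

Areal heat capacity C = ρ c_p D = 1030 × 3890 × 141 = 5.65×10^8 J/(m²·K).
Angular frequency ω = 2π / T = 2π / 3.15×10^7 s = 1.99×10^-7 s⁻¹.
Cω = 5.65×10^8 × 1.99×10^-7 = 113 W/(m²·K).
Amplitude A = F₀ / (Cω) = 150 / 113 = 1.33 K.

1.3 K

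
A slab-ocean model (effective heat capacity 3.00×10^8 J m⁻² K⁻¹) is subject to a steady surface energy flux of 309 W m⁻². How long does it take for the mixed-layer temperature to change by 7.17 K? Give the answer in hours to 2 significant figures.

Areal heat capacity C = 3.00×10^8 J m⁻² K⁻¹ (given).
Time required: Δt = C ΔT / F = 3.00×10^8 × 7.17 / 309 = 6.96×10^6 s.
In hours: 6.96×10^6 s / (3600 s/hour) = 1930 hours.

1900 hours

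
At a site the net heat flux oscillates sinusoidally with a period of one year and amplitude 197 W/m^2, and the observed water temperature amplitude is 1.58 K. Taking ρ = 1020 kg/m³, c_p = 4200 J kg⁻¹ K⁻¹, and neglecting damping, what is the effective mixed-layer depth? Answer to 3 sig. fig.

146 m

ω = 2π / 3.15×10^7 s = 1.99×10^-7 s⁻¹.
Required C = F₀ / (A ω) = 197 / (1.58 × 1.99×10^-7) = 6.26×10^8 J/(m²·K).
D = C / (ρ c_p) = 6.26×10^8 / (1020 × 4200) = 146 m.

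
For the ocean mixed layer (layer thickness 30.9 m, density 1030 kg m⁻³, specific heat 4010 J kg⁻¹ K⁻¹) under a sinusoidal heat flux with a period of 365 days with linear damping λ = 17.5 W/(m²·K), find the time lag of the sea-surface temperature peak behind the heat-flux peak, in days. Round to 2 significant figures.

56 days

Areal heat capacity C = ρ c_p D = 1030 × 4010 × 30.9 = 1.28×10^8 J m⁻² K⁻¹.
ω = 2π / 3.15×10^7 s = 1.99×10^-7 s⁻¹.
Phase lag φ = arctan(Cω/λ) = arctan(25.4/17.5) = 0.968 rad.
Time lag = φ / ω = 0.968 / 1.99×10^-7 = 4.86×10^6 s = 56.2 days.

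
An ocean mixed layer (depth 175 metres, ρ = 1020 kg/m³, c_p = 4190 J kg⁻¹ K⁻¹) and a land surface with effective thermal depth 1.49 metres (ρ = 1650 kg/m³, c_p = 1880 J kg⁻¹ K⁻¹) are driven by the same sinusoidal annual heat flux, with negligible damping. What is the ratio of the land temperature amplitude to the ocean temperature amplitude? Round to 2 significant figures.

160

C_ocean = 1020 × 4190 × 175 = 7.48×10^8 J/(m²·K).
C_land = 1650 × 1880 × 1.49 = 4.62×10^6 J/(m²·K).
Undamped amplitude ∝ 1/C, so A_land/A_ocean = C_ocean/C_land = 162.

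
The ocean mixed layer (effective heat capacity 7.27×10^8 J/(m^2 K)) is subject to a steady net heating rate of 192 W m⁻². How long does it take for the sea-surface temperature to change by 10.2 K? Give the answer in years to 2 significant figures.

Areal heat capacity C = 7.27×10^8 J/(m^2 K) (given).
Time required: Δt = C ΔT / F = 7.27×10^8 × 10.2 / 192 = 3.86×10^7 s.
In years: 3.86×10^7 s / (3.156×10^7 s/year) = 1.22 years.

1.2 years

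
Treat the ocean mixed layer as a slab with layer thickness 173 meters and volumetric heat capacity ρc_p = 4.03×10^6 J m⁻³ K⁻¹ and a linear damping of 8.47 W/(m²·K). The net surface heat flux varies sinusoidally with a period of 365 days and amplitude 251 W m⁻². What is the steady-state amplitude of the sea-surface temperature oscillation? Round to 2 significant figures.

1.8 K

Areal heat capacity C = ρc_p × D = 4.03×10^6 × 173 = 6.97×10^8 J/(m²·K).
Angular frequency ω = 2π / T = 2π / 3.15×10^7 s = 1.99×10^-7 s⁻¹.
√((Cω)² + λ²) = √((139)² + 8.47²) = 139 W/(m²·K).
Amplitude A = F₀ / √((Cω)²+λ²) = 251 / 139 = 1.80 K.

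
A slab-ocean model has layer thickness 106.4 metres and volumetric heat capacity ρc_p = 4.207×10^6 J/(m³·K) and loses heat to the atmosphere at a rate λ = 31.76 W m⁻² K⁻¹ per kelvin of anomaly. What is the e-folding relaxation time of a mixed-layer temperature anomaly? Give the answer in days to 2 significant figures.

160 days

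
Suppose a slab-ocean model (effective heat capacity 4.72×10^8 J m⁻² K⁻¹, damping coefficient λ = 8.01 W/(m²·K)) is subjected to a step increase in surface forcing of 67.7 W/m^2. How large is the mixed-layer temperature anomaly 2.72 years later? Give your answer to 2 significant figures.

6.5 K

Areal heat capacity C = 4.72×10^8 J m⁻² K⁻¹ (given).
τ = C / λ = 4.72×10^8 / 8.01 = 5.89×10^7 s.
Equilibrium anomaly ΔT_eq = F / λ = 67.7 / 8.01 = 8.45 K.
t = 2.72 years = 8.58×10^7 s, so t/τ = 1.46.
ΔT(t) = ΔT_eq (1 − e^(−t/τ)) = 8.45 × (1 − e^−1.46) = 6.48 K.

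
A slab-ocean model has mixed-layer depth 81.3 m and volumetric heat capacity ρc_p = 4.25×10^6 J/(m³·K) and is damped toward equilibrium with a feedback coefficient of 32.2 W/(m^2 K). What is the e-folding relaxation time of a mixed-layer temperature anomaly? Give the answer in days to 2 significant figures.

120 days

Areal heat capacity C = ρc_p × D = 4.25×10^6 × 81.3 = 3.46×10^8 J/(m^2 K).
Relaxation time τ = C / λ = 3.46×10^8 / 32.2 = 1.07×10^7 s.
In days: 1.07×10^7 s / (86400 s/day) = 124 days.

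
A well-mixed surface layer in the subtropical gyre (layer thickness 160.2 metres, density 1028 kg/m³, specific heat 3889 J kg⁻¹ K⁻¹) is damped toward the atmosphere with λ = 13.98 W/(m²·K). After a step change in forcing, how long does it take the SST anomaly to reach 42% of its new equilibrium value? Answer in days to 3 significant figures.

289 days

Areal heat capacity C = ρ c_p D = 1028 × 3889 × 160.2 = 6.40×10^8 J/(m^2 K).
τ = C / λ = 6.40×10^8 / 13.98 = 4.58×10^7 s.
Fraction reached: 1 − e^(−t/τ) = 0.42 ⇒ t = −τ ln(1 − 0.42) = τ × 0.545.
t = 2.50×10^7 s = 289 days.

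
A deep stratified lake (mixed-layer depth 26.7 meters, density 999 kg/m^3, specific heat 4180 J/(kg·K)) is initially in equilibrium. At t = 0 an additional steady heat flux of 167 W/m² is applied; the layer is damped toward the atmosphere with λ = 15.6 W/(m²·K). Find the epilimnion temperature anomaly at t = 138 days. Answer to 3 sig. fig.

Areal heat capacity C = ρ c_p D = 999 × 4180 × 26.7 = 1.11×10^8 J m⁻² K⁻¹.
τ = C / λ = 1.11×10^8 / 15.6 = 7.15×10^6 s.
Equilibrium anomaly ΔT_eq = F / λ = 167 / 15.6 = 10.7 K.
t = 138 days = 1.19×10^7 s, so t/τ = 1.67.
ΔT(t) = ΔT_eq (1 − e^(−t/τ)) = 10.7 × (1 − e^−1.67) = 8.69 K.

8.69 K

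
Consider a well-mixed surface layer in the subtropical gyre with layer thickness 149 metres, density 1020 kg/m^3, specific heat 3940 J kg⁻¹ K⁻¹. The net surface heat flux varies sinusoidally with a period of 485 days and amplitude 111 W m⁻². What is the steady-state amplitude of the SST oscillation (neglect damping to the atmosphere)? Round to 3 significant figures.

Areal heat capacity C = ρ c_p D = 1020 × 3940 × 149 = 5.99×10^8 J/(m^2 K).
Angular frequency ω = 2π / T = 2π / 4.19×10^7 s = 1.50×10^-7 s⁻¹.
Cω = 5.99×10^8 × 1.50×10^-7 = 89.8 W/(m²·K).
Amplitude A = F₀ / (Cω) = 111 / 89.8 = 1.24 K.

1.24 K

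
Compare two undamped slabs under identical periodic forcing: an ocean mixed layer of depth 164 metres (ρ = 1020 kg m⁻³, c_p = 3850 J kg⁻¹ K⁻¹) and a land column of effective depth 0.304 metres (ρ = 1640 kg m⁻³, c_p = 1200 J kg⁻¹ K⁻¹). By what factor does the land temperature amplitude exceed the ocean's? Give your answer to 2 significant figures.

1100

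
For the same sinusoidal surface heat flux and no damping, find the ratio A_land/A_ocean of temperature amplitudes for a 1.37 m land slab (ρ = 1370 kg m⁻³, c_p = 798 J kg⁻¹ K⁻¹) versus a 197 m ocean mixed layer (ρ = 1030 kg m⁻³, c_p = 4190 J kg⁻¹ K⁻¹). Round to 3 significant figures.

C_ocean = 1030 × 4190 × 197 = 8.50×10^8 J/(m²·K).
C_land = 1370 × 798 × 1.37 = 1.50×10^6 J/(m²·K).
Undamped amplitude ∝ 1/C, so A_land/A_ocean = C_ocean/C_land = 568.

568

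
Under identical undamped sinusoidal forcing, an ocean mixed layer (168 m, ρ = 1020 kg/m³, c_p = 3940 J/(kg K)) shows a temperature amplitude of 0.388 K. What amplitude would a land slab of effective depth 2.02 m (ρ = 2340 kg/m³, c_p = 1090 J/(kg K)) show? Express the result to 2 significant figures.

51 K

C_ocean = 6.75×10^8 J/(m²·K); C_land = 5.15×10^6 J/(m²·K).
A ∝ 1/C ⇒ A_land = A_ocean × C_ocean/C_land = 0.388 × 131 = 50.8 K.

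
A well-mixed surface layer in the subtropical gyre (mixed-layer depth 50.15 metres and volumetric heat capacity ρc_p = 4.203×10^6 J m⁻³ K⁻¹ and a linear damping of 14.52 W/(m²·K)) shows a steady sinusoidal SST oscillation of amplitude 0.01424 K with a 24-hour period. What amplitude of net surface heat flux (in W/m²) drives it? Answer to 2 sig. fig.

220

Areal heat capacity C = ρc_p × D = 4.203×10^6 × 50.15 = 2.11×10^8 J m⁻² K⁻¹.
ω = 2π / 86400 s = 7.27×10^-5 s⁻¹.
√((Cω)² + λ²) = √((15300)² + 14.52²) = 15300 W/(m²·K).
F₀ = A × √((Cω)²+λ²) = 0.01424 × 15300 = 218 W/m².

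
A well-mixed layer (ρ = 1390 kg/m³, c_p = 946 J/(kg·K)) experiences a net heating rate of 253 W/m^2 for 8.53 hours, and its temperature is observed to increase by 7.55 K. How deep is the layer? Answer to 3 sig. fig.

Heat input Q = F Δt = 253 × 30700 s = 7.77×10^6 J/m².
Required areal heat capacity C = Q / ΔT = 1.03×10^6 J/(m²·K).
Depth D = C / (ρ c_p) = 1.03×10^6 / (1390 × 946) = 0.783 m.

0.783 m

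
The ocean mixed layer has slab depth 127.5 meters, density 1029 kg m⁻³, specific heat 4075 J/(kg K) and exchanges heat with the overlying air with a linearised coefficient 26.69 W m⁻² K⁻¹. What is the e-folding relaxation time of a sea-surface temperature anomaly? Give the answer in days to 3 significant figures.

Areal heat capacity C = ρ c_p D = 1029 × 4075 × 127.5 = 5.35×10^8 J/(m²·K).
Relaxation time τ = C / λ = 5.35×10^8 / 26.69 = 2.00×10^7 s.
In days: 2.00×10^7 s / (86400 s/day) = 232 days.

232 days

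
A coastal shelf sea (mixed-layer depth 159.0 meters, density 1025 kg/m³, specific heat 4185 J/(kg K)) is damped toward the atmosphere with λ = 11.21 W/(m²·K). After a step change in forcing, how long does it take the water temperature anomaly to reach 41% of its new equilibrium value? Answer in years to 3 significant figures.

1.02 years

Areal heat capacity C = ρ c_p D = 1025 × 4185 × 159.0 = 6.82×10^8 J m⁻² K⁻¹.
τ = C / λ = 6.82×10^8 / 11.21 = 6.08×10^7 s.
Fraction reached: 1 − e^(−t/τ) = 0.41 ⇒ t = −τ ln(1 − 0.41) = τ × 0.528.
t = 3.21×10^7 s = 1.02 years.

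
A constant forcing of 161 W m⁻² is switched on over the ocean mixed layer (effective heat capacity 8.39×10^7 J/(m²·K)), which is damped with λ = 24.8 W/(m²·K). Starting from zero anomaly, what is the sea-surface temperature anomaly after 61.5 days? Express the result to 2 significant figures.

5.1 K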